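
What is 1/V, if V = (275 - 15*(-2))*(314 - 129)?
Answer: 1/56425 ≈ 1.7723e-5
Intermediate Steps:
V = 56425 (V = (275 + 30)*185 = 305*185 = 56425)
1/V = 1/56425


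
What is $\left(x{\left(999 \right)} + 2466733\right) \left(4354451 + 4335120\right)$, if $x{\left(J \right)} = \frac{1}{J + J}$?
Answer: $\frac{42826833388692485}{1998} \approx 2.1435 \cdot 10^{13}$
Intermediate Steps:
$x{\left(J \right)} = \frac{1}{2 J}$
$\left(x{\left(999 \right)} + 2466733\right) \left(4354451 + 4335120\right) = \left(\frac{1}{2 \cdot 999} + 2466733\right) \left(4354451 + 4335120\right) = \left(\frac{1}{2} \cdot \frac{1}{999} + 2466733\right) 8689571 = \left(\frac{1}{1998} + 2466733\right) 8689571 = \frac{4928532535}{1998} \cdot 8689571 = \frac{42826833388692485}{1998}$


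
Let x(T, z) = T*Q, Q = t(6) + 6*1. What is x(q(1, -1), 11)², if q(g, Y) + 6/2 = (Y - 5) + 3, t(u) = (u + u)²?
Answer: 810000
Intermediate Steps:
t(u) = 4*u² (t(u) = (2*u)² = 4*u²)
q(g, Y) = -5 + Y (q(g, Y) = -3 + ((Y - 5) + 3) = -3 + ((-5 + Y) + 3) = -3 + (-2 + Y) = -5 + Y)
Q = 150 (Q = 4*6² + 6*1 = 4*36 + 6 = 144 + 6 = 150)
x(T, z) = 150*T (x(T, z) = T*150 = 150*T)
x(q(1, -1), 11)² = (150*(-5 - 1))² = (150*(-6))² = (-900)² = 810000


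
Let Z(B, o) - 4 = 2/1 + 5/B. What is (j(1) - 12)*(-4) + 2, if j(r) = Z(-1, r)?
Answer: 46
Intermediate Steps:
Z(B, o) = 6 + 5/B (Z(B, o) = 4 + (2/1 + 5/B) = 4 + (2*1 + 5/B) = 4 + (2 + 5/B) = 6 + 5/B)
j(r) = 1 (j(r) = 6 + 5/(-1) = 6 + 5*(-1) = 6 - 5 = 1)
(j(1) - 12)*(-4) + 2 = (1 - 12)*(-4) + 2 = -11*(-4) + 2 = 44 + 2 = 46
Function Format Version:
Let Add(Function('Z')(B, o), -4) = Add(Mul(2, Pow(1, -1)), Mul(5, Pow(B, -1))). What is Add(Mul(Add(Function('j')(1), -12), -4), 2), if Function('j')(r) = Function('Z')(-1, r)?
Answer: 46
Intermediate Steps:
Function('Z')(B, o) = Add(6, Mul(5, Pow(B, -1))) (Function('Z')(B, o) = Add(4, Add(Mul(2, Pow(1, -1)), Mul(5, Pow(B, -1)))) = Add(4, Add(Mul(2, 1), Mul(5, Pow(B, -1)))) = Add(4, Add(2, Mul(5, Pow(B, -1)))) = Add(6, Mul(5, Pow(B, -1))))
Function('j')(r) = 1 (Function('j')(r) = Add(6, Mul(5, Pow(-1, -1))) = Add(6, Mul(5, -1)) = Add(6, -5) = 1)
Add(Mul(Add(Function('j')(1), -12), -4), 2) = Add(Mul(Add(1, -12), -4), 2) = Add(Mul(-11, -4), 2) = Add(44, 2) = 46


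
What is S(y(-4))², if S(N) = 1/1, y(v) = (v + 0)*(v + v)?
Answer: 1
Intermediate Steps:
y(v) = 2*v² (y(v) = v*(2*v) = 2*v²)
S(N) = 1
S(y(-4))² = 1² = 1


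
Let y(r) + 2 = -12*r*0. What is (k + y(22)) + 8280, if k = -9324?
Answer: -1046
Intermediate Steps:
y(r) = -2 (y(r) = -2 - 12*r*0 = -2 - 12*0 = -2 + 0 = -2)
(k + y(22)) + 8280 = (-9324 - 2) + 8280 = -9326 + 8280 = -1046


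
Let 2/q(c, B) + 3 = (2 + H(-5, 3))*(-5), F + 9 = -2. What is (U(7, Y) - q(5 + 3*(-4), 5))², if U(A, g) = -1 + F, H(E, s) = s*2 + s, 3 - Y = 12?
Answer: 120409/841 ≈ 143.17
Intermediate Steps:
F = -11 (F = -9 - 2 = -11)
Y = -9 (Y = 3 - 1*12 = 3 - 12 = -9)
H(E, s) = 3*s (H(E, s) = 2*s + s = 3*s)
q(c, B) = -1/29 (q(c, B) = 2/(-3 + (2 + 3*3)*(-5)) = 2/(-3 + (2 + 9)*(-5)) = 2/(-3 + 11*(-5)) = 2/(-3 - 55) = 2/(-58) = 2*(-1/58) = -1/29)
U(A, g) = -12 (U(A, g) = -1 - 11 = -12)
(U(7, Y) - q(5 + 3*(-4), 5))² = (-12 - 1*(-1/29))² = (-12 + 1/29)² = (-347/29)² = 120409/841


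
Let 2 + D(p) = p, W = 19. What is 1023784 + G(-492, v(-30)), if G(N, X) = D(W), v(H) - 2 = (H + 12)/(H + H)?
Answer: 1023801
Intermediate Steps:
v(H) = 2 + (12 + H)/(2*H) (v(H) = 2 + (H + 12)/(H + H) = 2 + (12 + H)/((2*H)) = 2 + (12 + H)*(1/(2*H)) = 2 + (12 + H)/(2*H))
D(p) = -2 + p
G(N, X) = 17 (G(N, X) = -2 + 19 = 17)
1023784 + G(-492, v(-30)) = 1023784 + 17 = 1023801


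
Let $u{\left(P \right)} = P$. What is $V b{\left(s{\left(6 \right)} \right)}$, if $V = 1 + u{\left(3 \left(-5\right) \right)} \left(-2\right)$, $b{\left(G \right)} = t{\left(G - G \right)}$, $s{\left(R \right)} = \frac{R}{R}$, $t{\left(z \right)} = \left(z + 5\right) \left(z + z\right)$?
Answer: $0$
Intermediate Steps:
$t{\left(z \right)} = 2 z \left(5 + z\right)$ ($t{\left(z \right)} = \left(5 + z\right) 2 z = 2 z \left(5 + z\right)$)
$s{\left(R \right)} = 1$
$b{\left(G \right)} = 0$ ($b{\left(G \right)} = 2 \left(G - G\right) \left(5 + \left(G - G\right)\right) = 2 \cdot 0 \left(5 + 0\right) = 2 \cdot 0 \cdot 5 = 0$)
$V = 31$ ($V = 1 + 3 \left(-5\right) \left(-2\right) = 1 - -30 = 1 + 30 = 31$)
$V b{\left(s{\left(6 \right)} \right)} = 31 \cdot 0 = 0$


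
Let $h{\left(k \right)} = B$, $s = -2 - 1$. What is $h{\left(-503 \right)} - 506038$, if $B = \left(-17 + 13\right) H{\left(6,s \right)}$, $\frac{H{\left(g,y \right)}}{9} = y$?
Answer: $-505930$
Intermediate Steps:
$s = -3$ ($s = -2 - 1 = -3$)
$H{\left(g,y \right)} = 9 y$
$B = 108$ ($B = \left(-17 + 13\right) 9 \left(-3\right) = \left(-4\right) \left(-27\right) = 108$)
$h{\left(k \right)} = 108$
$h{\left(-503 \right)} - 506038 = 108 - 506038 = -505930$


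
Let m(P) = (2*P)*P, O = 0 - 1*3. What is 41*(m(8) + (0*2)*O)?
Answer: 5248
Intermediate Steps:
O = -3 (O = 0 - 3 = -3)
m(P) = 2*P²
41*(m(8) + (0*2)*O) = 41*(2*8² + (0*2)*(-3)) = 41*(2*64 + 0*(-3)) = 41*(128 + 0) = 41*128 = 5248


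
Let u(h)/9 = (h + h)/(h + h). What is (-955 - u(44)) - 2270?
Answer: -3234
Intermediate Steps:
u(h) = 9 (u(h) = 9*((h + h)/(h + h)) = 9*((2*h)/((2*h))) = 9*((2*h)*(1/(2*h))) = 9*1 = 9)
(-955 - u(44)) - 2270 = (-955 - 1*9) - 2270 = (-955 - 9) - 2270 = -964 - 2270 = -3234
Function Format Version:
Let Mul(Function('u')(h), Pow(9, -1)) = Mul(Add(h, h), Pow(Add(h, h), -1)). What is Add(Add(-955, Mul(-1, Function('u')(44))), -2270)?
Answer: -3234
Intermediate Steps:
Function('u')(h) = 9 (Function('u')(h) = Mul(9, Mul(Add(h, h), Pow(Add(h, h), -1))) = Mul(9, Mul(Mul(2, h), Pow(Mul(2, h), -1))) = Mul(9, Mul(Mul(2, h), Mul(Rational(1, 2), Pow(h, -1)))) = Mul(9, 1) = 9)
Add(Add(-955, Mul(-1, Function('u')(44))), -2270) = Add(Add(-955, Mul(-1, 9)), -2270) = Add(Add(-955, -9), -2270) = Add(-964, -2270) = -3234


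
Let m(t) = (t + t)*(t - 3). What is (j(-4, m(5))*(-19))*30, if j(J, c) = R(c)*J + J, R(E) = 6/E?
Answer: 2964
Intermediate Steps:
m(t) = 2*t*(-3 + t) (m(t) = (2*t)*(-3 + t) = 2*t*(-3 + t))
j(J, c) = J + 6*J/c (j(J, c) = (6/c)*J + J = 6*J/c + J = J + 6*J/c)
(j(-4, m(5))*(-19))*30 = (-4*(6 + 2*5*(-3 + 5))/(2*5*(-3 + 5))*(-19))*30 = (-4*(6 + 2*5*2)/(2*5*2)*(-19))*30 = (-4*(6 + 20)/20*(-19))*30 = (-4*1/20*26*(-19))*30 = -26/5*(-19)*30 = (494/5)*30 = 2964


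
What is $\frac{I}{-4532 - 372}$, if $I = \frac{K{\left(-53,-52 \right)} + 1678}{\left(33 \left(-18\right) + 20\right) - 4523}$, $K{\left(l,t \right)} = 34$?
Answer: $\frac{214}{3124461} \approx 6.8492 \cdot 10^{-5}$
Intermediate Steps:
$I = - \frac{1712}{5097}$ ($I = \frac{34 + 1678}{\left(33 \left(-18\right) + 20\right) - 4523} = \frac{1712}{\left(-594 + 20\right) - 4523} = \frac{1712}{-574 - 4523} = \frac{1712}{-5097} = 1712 \left(- \frac{1}{5097}\right) = - \frac{1712}{5097} \approx -0.33588$)
$\frac{I}{-4532 - 372} = - \frac{1712}{5097 \left(-4532 - 372\right)} = - \frac{1712}{5097 \left(-4904\right)} = \left(- \frac{1712}{5097}\right) \left(- \frac{1}{4904}\right) = \frac{214}{3124461}$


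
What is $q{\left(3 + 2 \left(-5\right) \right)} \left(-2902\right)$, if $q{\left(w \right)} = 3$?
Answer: $-8706$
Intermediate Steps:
$q{\left(3 + 2 \left(-5\right) \right)} \left(-2902\right) = 3 \left(-2902\right) = -8706$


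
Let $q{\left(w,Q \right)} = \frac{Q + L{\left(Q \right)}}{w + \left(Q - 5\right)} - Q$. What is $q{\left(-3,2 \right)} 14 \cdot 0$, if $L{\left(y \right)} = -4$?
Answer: $0$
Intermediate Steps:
$q{\left(w,Q \right)} = - Q + \frac{-4 + Q}{-5 + Q + w}$ ($q{\left(w,Q \right)} = \frac{Q - 4}{w + \left(Q - 5\right)} - Q = \frac{-4 + Q}{w + \left(-5 + Q\right)} - Q = \frac{-4 + Q}{-5 + Q + w} - Q = - Q + \frac{-4 + Q}{-5 + Q + w}$)
$q{\left(-3,2 \right)} 14 \cdot 0 = \frac{-4 - 2^{2} + 6 \cdot 2 - 2 \left(-3\right)}{-5 + 2 - 3} \cdot 14 \cdot 0 = \frac{-4 - 4 + 12 + 6}{-6} \cdot 14 \cdot 0 = - \frac{-4 - 4 + 12 + 6}{6} \cdot 14 \cdot 0 = \left(- \frac{1}{6}\right) 10 \cdot 14 \cdot 0 = \left(- \frac{5}{3}\right) 14 \cdot 0 = \left(- \frac{70}{3}\right) 0 = 0$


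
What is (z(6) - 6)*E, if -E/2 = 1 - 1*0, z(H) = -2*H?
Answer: 36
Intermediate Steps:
E = -2 (E = -2*(1 - 1*0) = -2*(1 + 0) = -2*1 = -2)
(z(6) - 6)*E = (-2*6 - 6)*(-2) = (-12 - 6)*(-2) = -18*(-2) = 36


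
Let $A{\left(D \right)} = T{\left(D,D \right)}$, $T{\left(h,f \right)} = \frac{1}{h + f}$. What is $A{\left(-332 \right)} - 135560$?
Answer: $- \frac{90011841}{664} \approx -1.3556 \cdot 10^{5}$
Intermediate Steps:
$T{\left(h,f \right)} = \frac{1}{f + h}$
$A{\left(D \right)} = \frac{1}{2 D}$ ($A{\left(D \right)} = \frac{1}{D + D} = \frac{1}{2 D}$)
$A{\left(-332 \right)} - 135560 = \frac{1}{2 \left(-332\right)} - 135560 = \frac{1}{2} \left(- \frac{1}{332}\right) - 135560 = - \frac{1}{664} - 135560 = - \frac{90011841}{664}$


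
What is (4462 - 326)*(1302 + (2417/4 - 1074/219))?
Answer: 574069562/73 ≈ 7.8640e+6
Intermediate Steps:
(4462 - 326)*(1302 + (2417/4 - 1074/219)) = 4136*(1302 + (2417*(¼) - 1074*1/219)) = 4136*(1302 + (2417/4 - 358/73)) = 4136*(1302 + 175009/292) = 4136*(555193/292) = 574069562/73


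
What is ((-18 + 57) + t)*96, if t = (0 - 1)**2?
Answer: 3840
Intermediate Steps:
t = 1 (t = (-1)**2 = 1)
((-18 + 57) + t)*96 = ((-18 + 57) + 1)*96 = (39 + 1)*96 = 40*96 = 3840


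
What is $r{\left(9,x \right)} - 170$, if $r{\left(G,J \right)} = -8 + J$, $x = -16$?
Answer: $-194$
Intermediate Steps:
$r{\left(9,x \right)} - 170 = \left(-8 - 16\right) - 170 = -24 - 170 = -194$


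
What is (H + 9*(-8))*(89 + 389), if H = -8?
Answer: -38240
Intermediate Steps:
(H + 9*(-8))*(89 + 389) = (-8 + 9*(-8))*(89 + 389) = (-8 - 72)*478 = -80*478 = -38240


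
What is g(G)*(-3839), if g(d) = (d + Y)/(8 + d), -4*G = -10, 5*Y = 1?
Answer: -34551/35 ≈ -987.17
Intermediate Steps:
Y = 1/5 (Y = (1/5)*1 = 1/5 ≈ 0.20000)
G = 5/2 (G = -1/4*(-10) = 5/2 ≈ 2.5000)
g(d) = (1/5 + d)/(8 + d) (g(d) = (d + 1/5)/(8 + d) = (1/5 + d)/(8 + d))
g(G)*(-3839) = ((1/5 + 5/2)/(8 + 5/2))*(-3839) = ((27/10)/(21/2))*(-3839) = ((2/21)*(27/10))*(-3839) = (9/35)*(-3839) = -34551/35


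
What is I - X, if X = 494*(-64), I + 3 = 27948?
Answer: 59561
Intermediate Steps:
I = 27945 (I = -3 + 27948 = 27945)
X = -31616
I - X = 27945 - 1*(-31616) = 27945 + 31616 = 59561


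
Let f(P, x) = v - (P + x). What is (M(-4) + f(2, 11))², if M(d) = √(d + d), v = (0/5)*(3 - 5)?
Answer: 161 - 52*I*√2 ≈ 161.0 - 73.539*I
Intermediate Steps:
v = 0 (v = (0*(⅕))*(-2) = 0*(-2) = 0)
M(d) = √2*√d (M(d) = √(2*d) = √2*√d)
f(P, x) = -P - x (f(P, x) = 0 - (P + x) = 0 + (-P - x) = -P - x)
(M(-4) + f(2, 11))² = (√2*√(-4) + (-1*2 - 1*11))² = (√2*(2*I) + (-2 - 11))² = (2*I*√2 - 13)² = (-13 + 2*I*√2)²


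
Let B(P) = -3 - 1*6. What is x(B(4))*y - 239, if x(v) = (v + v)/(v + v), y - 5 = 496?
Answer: 262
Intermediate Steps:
y = 501 (y = 5 + 496 = 501)
B(P) = -9 (B(P) = -3 - 6 = -9)
x(v) = 1 (x(v) = (2*v)/((2*v)) = (2*v)*(1/(2*v)) = 1)
x(B(4))*y - 239 = 1*501 - 239 = 501 - 239 = 262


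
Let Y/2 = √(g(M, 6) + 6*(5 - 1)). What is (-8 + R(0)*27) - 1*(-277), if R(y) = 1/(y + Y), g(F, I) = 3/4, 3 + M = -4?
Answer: 269 + 9*√11/11 ≈ 271.71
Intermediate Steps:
M = -7 (M = -3 - 4 = -7)
g(F, I) = ¾ (g(F, I) = 3*(¼) = ¾)
Y = 3*√11 (Y = 2*√(¾ + 6*(5 - 1)) = 2*√(¾ + 6*4) = 2*√(¾ + 24) = 2*√(99/4) = 2*(3*√11/2) = 3*√11 ≈ 9.9499)
R(y) = 1/(y + 3*√11)
(-8 + R(0)*27) - 1*(-277) = (-8 + 27/(0 + 3*√11)) - 1*(-277) = (-8 + 27/(3*√11)) + 277 = (-8 + (√11/33)*27) + 277 = (-8 + 9*√11/11) + 277 = 269 + 9*√11/11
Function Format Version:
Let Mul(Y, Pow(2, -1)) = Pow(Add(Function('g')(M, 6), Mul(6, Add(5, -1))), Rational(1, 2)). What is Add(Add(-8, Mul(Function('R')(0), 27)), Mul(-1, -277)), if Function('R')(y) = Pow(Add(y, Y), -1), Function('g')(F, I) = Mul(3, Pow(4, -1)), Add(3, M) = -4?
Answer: Add(269, Mul(Rational(9, 11), Pow(11, Rational(1, 2)))) ≈ 271.71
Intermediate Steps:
M = -7 (M = Add(-3, -4) = -7)
Function('g')(F, I) = Rational(3, 4) (Function('g')(F, I) = Mul(3, Rational(1, 4)) = Rational(3, 4))
Y = Mul(3, Pow(11, Rational(1, 2))) (Y = Mul(2, Pow(Add(Rational(3, 4), Mul(6, Add(5, -1))), Rational(1, 2))) = Mul(2, Pow(Add(Rational(3, 4), Mul(6, 4)), Rational(1, 2))) = Mul(2, Pow(Add(Rational(3, 4), 24), Rational(1, 2))) = Mul(2, Pow(Rational(99, 4), Rational(1, 2))) = Mul(2, Mul(Rational(3, 2), Pow(11, Rational(1, 2)))) = Mul(3, Pow(11, Rational(1, 2))) ≈ 9.9499)
Function('R')(y) = Pow(Add(y, Mul(3, Pow(11, Rational(1, 2)))), -1)
Add(Add(-8, Mul(Function('R')(0), 27)), Mul(-1, -277)) = Add(Add(-8, Mul(Pow(Add(0, Mul(3, Pow(11, Rational(1, 2)))), -1), 27)), Mul(-1, -277)) = Add(Add(-8, Mul(Pow(Mul(3, Pow(11, Rational(1, 2))), -1), 27)), 277) = Add(Add(-8, Mul(Mul(Rational(1, 33), Pow(11, Rational(1, 2))), 27)), 277) = Add(Add(-8, Mul(Rational(9, 11), Pow(11, Rational(1, 2)))), 277) = Add(269, Mul(Rational(9, 11), Pow(11, Rational(1, 2))))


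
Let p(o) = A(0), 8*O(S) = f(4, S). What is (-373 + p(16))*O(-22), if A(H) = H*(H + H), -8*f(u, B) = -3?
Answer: -1119/64 ≈ -17.484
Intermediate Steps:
f(u, B) = 3/8 (f(u, B) = -1/8*(-3) = 3/8)
A(H) = 2*H**2 (A(H) = H*(2*H) = 2*H**2)
O(S) = 3/64 (O(S) = (1/8)*(3/8) = 3/64)
p(o) = 0 (p(o) = 2*0**2 = 2*0 = 0)
(-373 + p(16))*O(-22) = (-373 + 0)*(3/64) = -373*3/64 = -1119/64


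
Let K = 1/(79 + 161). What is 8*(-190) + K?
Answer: -364799/240 ≈ -1520.0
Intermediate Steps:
K = 1/240 ≈ 0.0041667
8*(-190) + K = 8*(-190) + 1/240 = -1520 + 1/240 = -364799/240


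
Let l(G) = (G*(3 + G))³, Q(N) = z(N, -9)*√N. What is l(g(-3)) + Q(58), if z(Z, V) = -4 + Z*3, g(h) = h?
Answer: 170*√58 ≈ 1294.7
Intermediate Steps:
z(Z, V) = -4 + 3*Z
Q(N) = √N*(-4 + 3*N) (Q(N) = (-4 + 3*N)*√N = √N*(-4 + 3*N))
l(G) = G³*(3 + G)³
l(g(-3)) + Q(58) = (-3)³*(3 - 3)³ + √58*(-4 + 3*58) = -27*0³ + √58*(-4 + 174) = -27*0 + √58*170 = 0 + 170*√58 = 170*√58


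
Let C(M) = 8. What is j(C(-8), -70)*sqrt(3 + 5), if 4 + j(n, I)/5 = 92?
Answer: 880*sqrt(2) ≈ 1244.5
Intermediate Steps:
j(n, I) = 440 (j(n, I) = -20 + 5*92 = -20 + 460 = 440)
j(C(-8), -70)*sqrt(3 + 5) = 440*sqrt(3 + 5) = 440*sqrt(8) = 440*(2*sqrt(2)) = 880*sqrt(2)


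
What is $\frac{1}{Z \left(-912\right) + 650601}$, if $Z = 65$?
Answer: $\frac{1}{591321} \approx 1.6911 \cdot 10^{-6}$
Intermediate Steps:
$\frac{1}{Z \left(-912\right) + 650601} = \frac{1}{65 \left(-912\right) + 650601} = \frac{1}{-59280 + 650601} = \frac{1}{591321}$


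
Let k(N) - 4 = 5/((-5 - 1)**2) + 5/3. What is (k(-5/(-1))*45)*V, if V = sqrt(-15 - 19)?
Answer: 1045*I*sqrt(34)/4 ≈ 1523.3*I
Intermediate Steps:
k(N) = 209/36 (k(N) = 4 + (5/((-5 - 1)**2) + 5/3) = 4 + (5/((-6)**2) + 5*(1/3)) = 4 + (5/36 + 5/3) = 4 + 65/36 = 209/36)
V = I*sqrt(34) (V = sqrt(-34) = I*sqrt(34) ≈ 5.8309*I)
(k(-5/(-1))*45)*V = ((209/36)*45)*(I*sqrt(34)) = 1045*(I*sqrt(34))/4 = 1045*I*sqrt(34)/4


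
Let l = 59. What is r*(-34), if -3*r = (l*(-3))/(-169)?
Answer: 2006/169 ≈ 11.870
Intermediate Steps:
r = -59/169 (r = -59*(-3)/(3*(-169)) = -(-59)*(-1)/169 = -⅓*177/169 = -59/169 ≈ -0.34911)
r*(-34) = -59/169*(-34) = 2006/169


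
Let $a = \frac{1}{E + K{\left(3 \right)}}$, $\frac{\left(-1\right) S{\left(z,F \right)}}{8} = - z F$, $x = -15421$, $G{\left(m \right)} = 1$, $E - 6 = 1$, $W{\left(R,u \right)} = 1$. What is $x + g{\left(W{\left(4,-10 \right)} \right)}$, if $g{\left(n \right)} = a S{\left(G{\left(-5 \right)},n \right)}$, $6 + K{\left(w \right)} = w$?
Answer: $-15419$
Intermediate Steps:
$K{\left(w \right)} = -6 + w$
$E = 7$ ($E = 6 + 1 = 7$)
$S{\left(z,F \right)} = 8 F z$ ($S{\left(z,F \right)} = - 8 \left(- z F\right) = - 8 \left(- F z\right) = 8 F z$)
$a = \frac{1}{4}$ ($a = \frac{1}{7 + \left(-6 + 3\right)} = \frac{1}{7 - 3} = \frac{1}{4} \approx 0.25$)
$g{\left(n \right)} = 2 n$ ($g{\left(n \right)} = \frac{8 n 1}{4} = \frac{8 n}{4} = 2 n$)
$x + g{\left(W{\left(4,-10 \right)} \right)} = -15421 + 2 \cdot 1 = -15421 + 2 = -15419$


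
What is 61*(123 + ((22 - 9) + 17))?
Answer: 9333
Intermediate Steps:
61*(123 + ((22 - 9) + 17)) = 61*(123 + (13 + 17)) = 61*(123 + 30) = 61*153 = 9333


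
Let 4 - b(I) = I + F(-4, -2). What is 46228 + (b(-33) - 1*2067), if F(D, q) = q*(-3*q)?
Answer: 44210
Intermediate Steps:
F(D, q) = -3*q**2
b(I) = 16 - I (b(I) = 4 - (I - 3*(-2)**2) = 4 - (I - 3*4) = 4 - (I - 12) = 4 - (-12 + I) = 4 + (12 - I) = 16 - I)
46228 + (b(-33) - 1*2067) = 46228 + ((16 - 1*(-33)) - 1*2067) = 46228 + ((16 + 33) - 2067) = 46228 + (49 - 2067) = 46228 - 2018 = 44210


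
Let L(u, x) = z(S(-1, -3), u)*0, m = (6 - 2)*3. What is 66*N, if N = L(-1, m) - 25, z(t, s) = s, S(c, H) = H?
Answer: -1650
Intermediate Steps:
m = 12 (m = 4*3 = 12)
L(u, x) = 0 (L(u, x) = u*0 = 0)
N = -25 (N = 0 - 25 = -25)
66*N = 66*(-25) = -1650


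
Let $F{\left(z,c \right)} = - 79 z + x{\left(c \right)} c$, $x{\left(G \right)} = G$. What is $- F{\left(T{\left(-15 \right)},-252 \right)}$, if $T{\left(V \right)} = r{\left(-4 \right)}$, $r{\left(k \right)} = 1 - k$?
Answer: $-63109$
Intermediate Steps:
$T{\left(V \right)} = 5$ ($T{\left(V \right)} = 1 - -4 = 1 + 4 = 5$)
$F{\left(z,c \right)} = c^{2} - 79 z$ ($F{\left(z,c \right)} = - 79 z + c c = - 79 z + c^{2} = c^{2} - 79 z$)
$- F{\left(T{\left(-15 \right)},-252 \right)} = - (\left(-252\right)^{2} - 395) = - (63504 - 395) = \left(-1\right) 63109 = -63109$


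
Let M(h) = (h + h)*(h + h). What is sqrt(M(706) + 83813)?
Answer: sqrt(2077557) ≈ 1441.4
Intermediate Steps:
M(h) = 4*h**2 (M(h) = (2*h)*(2*h) = 4*h**2)
sqrt(M(706) + 83813) = sqrt(4*706**2 + 83813) = sqrt(4*498436 + 83813) = sqrt(1993744 + 83813) = sqrt(2077557)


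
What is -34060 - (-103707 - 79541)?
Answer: 149188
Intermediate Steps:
-34060 - (-103707 - 79541) = -34060 - 1*(-183248) = -34060 + 183248 = 149188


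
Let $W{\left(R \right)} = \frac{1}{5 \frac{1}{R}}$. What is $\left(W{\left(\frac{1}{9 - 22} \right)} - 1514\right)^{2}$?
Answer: $\frac{9684724921}{4225} \approx 2.2922 \cdot 10^{6}$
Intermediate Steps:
$W{\left(R \right)} = \frac{R}{5}$
$\left(W{\left(\frac{1}{9 - 22} \right)} - 1514\right)^{2} = \left(\frac{1}{5 \left(9 - 22\right)} - 1514\right)^{2} = \left(\frac{1}{5 \left(-13\right)} - 1514\right)^{2} = \left(\frac{1}{5} \left(- \frac{1}{13}\right) - 1514\right)^{2} = \left(- \frac{1}{65} - 1514\right)^{2} = \left(- \frac{98411}{65}\right)^{2} = \frac{9684724921}{4225}$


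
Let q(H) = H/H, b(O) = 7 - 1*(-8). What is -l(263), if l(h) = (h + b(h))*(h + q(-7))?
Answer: -73392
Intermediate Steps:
b(O) = 15 (b(O) = 7 + 8 = 15)
q(H) = 1
l(h) = (1 + h)*(15 + h) (l(h) = (h + 15)*(h + 1) = (15 + h)*(1 + h) = (1 + h)*(15 + h))
-l(263) = -(15 + 263² + 16*263) = -(15 + 69169 + 4208) = -1*73392 = -73392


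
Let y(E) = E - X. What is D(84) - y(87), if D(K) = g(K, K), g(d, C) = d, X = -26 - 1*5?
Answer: -34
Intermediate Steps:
X = -31 (X = -26 - 5 = -31)
D(K) = K
y(E) = 31 + E (y(E) = E - 1*(-31) = E + 31 = 31 + E)
D(84) - y(87) = 84 - (31 + 87) = 84 - 1*118 = 84 - 118 = -34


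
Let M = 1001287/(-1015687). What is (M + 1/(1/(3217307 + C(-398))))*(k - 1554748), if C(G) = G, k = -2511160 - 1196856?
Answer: -17195405895272101744/1015687 ≈ -1.6930e+13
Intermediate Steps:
k = -3708016
M = -1001287/1015687 (M = 1001287*(-1/1015687) = -1001287/1015687 ≈ -0.98582)
(M + 1/(1/(3217307 + C(-398))))*(k - 1554748) = (-1001287/1015687 + 1/(1/(3217307 - 398)))*(-3708016 - 1554748) = (-1001287/1015687 + 1/(1/3216909))*(-5262764) = (-1001287/1015687 + 3216909)*(-5262764) = (3267371650196/1015687)*(-5262764) = -17195405895272101744/1015687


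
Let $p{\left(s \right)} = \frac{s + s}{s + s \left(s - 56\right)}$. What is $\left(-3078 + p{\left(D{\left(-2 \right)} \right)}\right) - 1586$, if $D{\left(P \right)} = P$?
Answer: $- \frac{265850}{57} \approx -4664.0$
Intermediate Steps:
$p{\left(s \right)} = \frac{2 s}{s + s \left(-56 + s\right)}$
$\left(-3078 + p{\left(D{\left(-2 \right)} \right)}\right) - 1586 = \left(-3078 + \frac{2}{-55 - 2}\right) - 1586 = \left(-3078 + \frac{2}{-57}\right) - 1586 = \left(-3078 + 2 \left(- \frac{1}{57}\right)\right) - 1586 = \left(-3078 - \frac{2}{57}\right) - 1586 = - \frac{175448}{57} - 1586 = - \frac{265850}{57}$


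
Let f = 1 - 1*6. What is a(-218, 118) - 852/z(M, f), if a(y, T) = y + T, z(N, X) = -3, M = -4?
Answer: 184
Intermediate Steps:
f = -5 (f = 1 - 6 = -5)
a(y, T) = T + y
a(-218, 118) - 852/z(M, f) = (118 - 218) - 852/(-3) = -100 - (-1)*852/3 = -100 - 1*(-284) = -100 + 284 = 184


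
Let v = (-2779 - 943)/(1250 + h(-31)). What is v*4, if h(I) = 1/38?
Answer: -565744/47501 ≈ -11.910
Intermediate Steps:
h(I) = 1/38
v = -141436/47501 (v = (-2779 - 943)/(1250 + 1/38) = -3722/47501/38 = -3722*38/47501 = -141436/47501 ≈ -2.9775)
v*4 = -141436/47501*4 = -565744/47501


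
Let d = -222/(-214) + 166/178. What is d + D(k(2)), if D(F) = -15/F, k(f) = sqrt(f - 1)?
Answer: -124085/9523 ≈ -13.030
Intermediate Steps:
k(f) = sqrt(-1 + f)
d = 18760/9523 (d = -222*(-1/214) + 166*(1/178) = 111/107 + 83/89 = 18760/9523 ≈ 1.9700)
d + D(k(2)) = 18760/9523 - 15/sqrt(-1 + 2) = 18760/9523 - 15/(sqrt(1)) = 18760/9523 - 15/1 = 18760/9523 - 15*1 = 18760/9523 - 15 = -124085/9523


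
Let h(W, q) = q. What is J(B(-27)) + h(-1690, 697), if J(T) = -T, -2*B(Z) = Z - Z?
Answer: 697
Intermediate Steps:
B(Z) = 0 (B(Z) = -(Z - Z)/2 = -½*0 = 0)
J(B(-27)) + h(-1690, 697) = -1*0 + 697 = 0 + 697 = 697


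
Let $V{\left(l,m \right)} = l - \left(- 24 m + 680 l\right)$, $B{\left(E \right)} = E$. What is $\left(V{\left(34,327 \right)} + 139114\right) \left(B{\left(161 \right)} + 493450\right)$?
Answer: $61146556236$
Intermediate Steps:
$V{\left(l,m \right)} = - 679 l + 24 m$
$\left(V{\left(34,327 \right)} + 139114\right) \left(B{\left(161 \right)} + 493450\right) = \left(\left(\left(-679\right) 34 + 24 \cdot 327\right) + 139114\right) \left(161 + 493450\right) = \left(\left(-23086 + 7848\right) + 139114\right) 493611 = \left(-15238 + 139114\right) 493611 = 123876 \cdot 493611 = 61146556236$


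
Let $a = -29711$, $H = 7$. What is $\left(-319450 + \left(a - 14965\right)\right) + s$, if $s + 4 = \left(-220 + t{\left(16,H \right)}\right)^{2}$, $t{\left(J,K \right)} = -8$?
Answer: $-312146$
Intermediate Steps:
$s = 51980$ ($s = -4 + \left(-220 - 8\right)^{2} = -4 + \left(-228\right)^{2} = -4 + 51984 = 51980$)
$\left(-319450 + \left(a - 14965\right)\right) + s = \left(-319450 - 44676\right) + 51980 = -364126 + 51980 = -312146$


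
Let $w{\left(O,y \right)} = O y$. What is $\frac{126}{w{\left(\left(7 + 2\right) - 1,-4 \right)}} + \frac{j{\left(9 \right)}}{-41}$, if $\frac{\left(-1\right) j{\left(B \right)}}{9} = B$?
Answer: $- \frac{1287}{656} \approx -1.9619$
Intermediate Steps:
$j{\left(B \right)} = - 9 B$
$\frac{126}{w{\left(\left(7 + 2\right) - 1,-4 \right)}} + \frac{j{\left(9 \right)}}{-41} = \frac{126}{\left(\left(7 + 2\right) - 1\right) \left(-4\right)} + \frac{\left(-9\right) 9}{-41} = \frac{126}{\left(9 - 1\right) \left(-4\right)} - - \frac{81}{41} = \frac{126}{8 \left(-4\right)} + \frac{81}{41} = \frac{126}{-32} + \frac{81}{41} = 126 \left(- \frac{1}{32}\right) + \frac{81}{41} = - \frac{63}{16} + \frac{81}{41} = - \frac{1287}{656}$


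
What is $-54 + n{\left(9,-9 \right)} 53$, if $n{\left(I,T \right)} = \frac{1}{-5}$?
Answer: $- \frac{323}{5} \approx -64.6$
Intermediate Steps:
$n{\left(I,T \right)} = - \frac{1}{5}$
$-54 + n{\left(9,-9 \right)} 53 = -54 - \frac{53}{5} = - \frac{323}{5}$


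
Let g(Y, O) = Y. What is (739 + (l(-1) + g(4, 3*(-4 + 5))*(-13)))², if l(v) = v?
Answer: 470596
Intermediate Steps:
(739 + (l(-1) + g(4, 3*(-4 + 5))*(-13)))² = (739 + (-1 + 4*(-13)))² = (739 + (-1 - 52))² = (739 - 53)² = 686² = 470596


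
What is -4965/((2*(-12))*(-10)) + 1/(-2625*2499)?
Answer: -2171318641/104958000 ≈ -20.688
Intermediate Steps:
-4965/((2*(-12))*(-10)) + 1/(-2625*2499) = -4965/((-24*(-10))) - 1/2625*1/2499 = -4965/240 - 1/6559875 = -4965*1/240 - 1/6559875 = -331/16 - 1/6559875 = -2171318641/104958000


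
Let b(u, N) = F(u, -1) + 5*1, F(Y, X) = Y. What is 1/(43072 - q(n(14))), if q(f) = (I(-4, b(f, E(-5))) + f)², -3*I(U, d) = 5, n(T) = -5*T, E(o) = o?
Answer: 9/341423 ≈ 2.6360e-5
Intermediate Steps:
b(u, N) = 5 + u (b(u, N) = u + 5*1 = u + 5 = 5 + u)
I(U, d) = -5/3 (I(U, d) = -⅓*5 = -5/3)
q(f) = (-5/3 + f)²
1/(43072 - q(n(14))) = 1/(43072 - (-5 + 3*(-5*14))²/9) = 1/(43072 - (-5 + 3*(-70))²/9) = 1/(43072 - (-5 - 210)²/9) = 1/(43072 - (-215)²/9) = 1/(43072 - 46225/9) = 1/(341423/9) = 9/341423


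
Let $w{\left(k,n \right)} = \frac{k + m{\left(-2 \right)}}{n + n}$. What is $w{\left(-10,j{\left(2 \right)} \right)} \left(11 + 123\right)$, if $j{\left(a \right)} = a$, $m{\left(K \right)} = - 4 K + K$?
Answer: $-134$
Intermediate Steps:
$m{\left(K \right)} = - 3 K$
$w{\left(k,n \right)} = \frac{6 + k}{2 n}$ ($w{\left(k,n \right)} = \frac{k - -6}{n + n} = \frac{k + 6}{2 n} = \left(6 + k\right) \frac{1}{2 n} = \frac{6 + k}{2 n}$)
$w{\left(-10,j{\left(2 \right)} \right)} \left(11 + 123\right) = \frac{6 - 10}{2 \cdot 2} \left(11 + 123\right) = \frac{1}{2} \cdot \frac{1}{2} \left(-4\right) 134 = \left(-1\right) 134 = -134$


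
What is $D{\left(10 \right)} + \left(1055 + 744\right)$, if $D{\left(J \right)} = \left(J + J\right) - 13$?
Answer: $1806$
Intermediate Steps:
$D{\left(J \right)} = -13 + 2 J$ ($D{\left(J \right)} = 2 J - 13 = -13 + 2 J$)
$D{\left(10 \right)} + \left(1055 + 744\right) = \left(-13 + 2 \cdot 10\right) + \left(1055 + 744\right) = \left(-13 + 20\right) + 1799 = 7 + 1799 = 1806$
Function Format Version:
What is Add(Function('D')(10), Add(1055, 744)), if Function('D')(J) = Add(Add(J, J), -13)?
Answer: 1806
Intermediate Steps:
Function('D')(J) = Add(-13, Mul(2, J)) (Function('D')(J) = Add(Mul(2, J), -13) = Add(-13, Mul(2, J)))
Add(Function('D')(10), Add(1055, 744)) = Add(Add(-13, Mul(2, 10)), Add(1055, 744)) = Add(Add(-13, 20), 1799) = Add(7, 1799) = 1806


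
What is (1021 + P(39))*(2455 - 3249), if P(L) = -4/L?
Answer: -31613110/39 ≈ -8.1059e+5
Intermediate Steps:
(1021 + P(39))*(2455 - 3249) = (1021 - 4/39)*(2455 - 3249) = (1021 - 4*1/39)*(-794) = (1021 - 4/39)*(-794) = (39815/39)*(-794) = -31613110/39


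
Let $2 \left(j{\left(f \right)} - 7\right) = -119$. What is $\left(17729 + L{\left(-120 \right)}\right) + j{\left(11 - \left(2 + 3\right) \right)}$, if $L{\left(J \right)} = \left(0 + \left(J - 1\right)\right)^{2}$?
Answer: $\frac{64635}{2} \approx 32318.0$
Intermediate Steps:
$j{\left(f \right)} = - \frac{105}{2}$ ($j{\left(f \right)} = 7 + \frac{1}{2} \left(-119\right) = 7 - \frac{119}{2} = - \frac{105}{2}$)
$L{\left(J \right)} = \left(-1 + J\right)^{2}$ ($L{\left(J \right)} = \left(0 + \left(-1 + J\right)\right)^{2} = \left(-1 + J\right)^{2}$)
$\left(17729 + L{\left(-120 \right)}\right) + j{\left(11 - \left(2 + 3\right) \right)} = \left(17729 + \left(-1 - 120\right)^{2}\right) - \frac{105}{2} = \left(17729 + \left(-121\right)^{2}\right) - \frac{105}{2} = \left(17729 + 14641\right) - \frac{105}{2} = 32370 - \frac{105}{2} = \frac{64635}{2}$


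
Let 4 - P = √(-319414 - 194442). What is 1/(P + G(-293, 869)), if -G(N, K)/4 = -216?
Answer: 1/1460 + I*√8029/158410 ≈ 0.00068493 + 0.00056565*I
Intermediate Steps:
G(N, K) = 864 (G(N, K) = -4*(-216) = 864)
P = 4 - 8*I*√8029 (P = 4 - √(-319414 - 194442) = 4 - √(-513856) = 4 - 8*I*√8029 ≈ 4.0 - 716.84*I)
1/(P + G(-293, 869)) = 1/((4 - 8*I*√8029) + 864) = 1/(868 - 8*I*√8029)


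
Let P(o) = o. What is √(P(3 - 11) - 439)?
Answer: I*√447 ≈ 21.142*I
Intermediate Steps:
√(P(3 - 11) - 439) = √((3 - 11) - 439) = √(-8 - 439) = √(-447) = I*√447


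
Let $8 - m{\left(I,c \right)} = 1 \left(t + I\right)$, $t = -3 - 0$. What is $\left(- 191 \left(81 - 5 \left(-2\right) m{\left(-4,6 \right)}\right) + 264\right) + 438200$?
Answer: $394343$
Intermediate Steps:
$t = -3$ ($t = -3 + 0 = -3$)
$m{\left(I,c \right)} = 11 - I$ ($m{\left(I,c \right)} = 8 - 1 \left(-3 + I\right) = 8 - \left(-3 + I\right) = 11 - I$)
$\left(- 191 \left(81 - 5 \left(-2\right) m{\left(-4,6 \right)}\right) + 264\right) + 438200 = \left(- 191 \left(81 - 5 \left(-2\right) \left(11 - -4\right)\right) + 264\right) + 438200 = \left(- 191 \left(81 - - 10 \left(11 + 4\right)\right) + 264\right) + 438200 = \left(- 191 \left(81 - \left(-10\right) 15\right) + 264\right) + 438200 = \left(- 191 \left(81 - -150\right) + 264\right) + 438200 = \left(- 191 \left(81 + 150\right) + 264\right) + 438200 = \left(\left(-191\right) 231 + 264\right) + 438200 = \left(-44121 + 264\right) + 438200 = -43857 + 438200 = 394343$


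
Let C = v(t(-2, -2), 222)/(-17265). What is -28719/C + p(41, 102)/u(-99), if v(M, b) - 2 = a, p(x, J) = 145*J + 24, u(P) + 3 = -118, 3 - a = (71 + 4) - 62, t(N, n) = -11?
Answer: -59995976247/968 ≈ -6.1979e+7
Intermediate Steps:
a = -10 (a = 3 - ((71 + 4) - 62) = 3 - (75 - 62) = 3 - 1*13 = 3 - 13 = -10)
u(P) = -121 (u(P) = -3 - 118 = -121)
p(x, J) = 24 + 145*J
v(M, b) = -8 (v(M, b) = 2 - 10 = -8)
C = 8/17265 (C = -8/(-17265) = -8*(-1/17265) = 8/17265 ≈ 0.00046337)
-28719/C + p(41, 102)/u(-99) = -28719/8/17265 + (24 + 145*102)/(-121) = -28719*17265/8 + (24 + 14790)*(-1/121) = -495833535/8 + 14814*(-1/121) = -495833535/8 - 14814/121 = -59995976247/968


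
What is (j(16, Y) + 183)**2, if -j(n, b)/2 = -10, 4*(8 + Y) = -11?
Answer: 41209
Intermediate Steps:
Y = -43/4 (Y = -8 + (1/4)*(-11) = -8 - 11/4 = -43/4 ≈ -10.750)
j(n, b) = 20 (j(n, b) = -2*(-10) = 20)
(j(16, Y) + 183)**2 = (20 + 183)**2 = 203**2 = 41209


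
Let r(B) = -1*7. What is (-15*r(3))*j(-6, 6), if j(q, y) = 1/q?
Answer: -35/2 ≈ -17.500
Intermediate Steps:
r(B) = -7
(-15*r(3))*j(-6, 6) = -15*(-7)/(-6) = 105*(-⅙) = -35/2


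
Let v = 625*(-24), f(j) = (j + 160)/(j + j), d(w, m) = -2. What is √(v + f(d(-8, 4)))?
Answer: I*√60158/2 ≈ 122.64*I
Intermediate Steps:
f(j) = (160 + j)/(2*j) (f(j) = (160 + j)/((2*j)) = (160 + j)*(1/(2*j)) = (160 + j)/(2*j))
v = -15000
√(v + f(d(-8, 4))) = √(-15000 + (½)*(160 - 2)/(-2)) = √(-15000 + (½)*(-½)*158) = √(-15000 - 79/2) = √(-30079/2) = I*√60158/2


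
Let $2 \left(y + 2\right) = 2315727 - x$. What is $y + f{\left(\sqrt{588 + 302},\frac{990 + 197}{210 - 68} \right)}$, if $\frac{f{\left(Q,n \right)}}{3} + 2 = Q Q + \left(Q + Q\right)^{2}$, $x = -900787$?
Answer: $1621599$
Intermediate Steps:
$f{\left(Q,n \right)} = -6 + 15 Q^{2}$ ($f{\left(Q,n \right)} = -6 + 3 \left(Q Q + \left(Q + Q\right)^{2}\right) = -6 + 3 \left(Q^{2} + \left(2 Q\right)^{2}\right) = -6 + 3 \left(Q^{2} + 4 Q^{2}\right) = -6 + 3 \cdot 5 Q^{2} = -6 + 15 Q^{2}$)
$y = 1608255$ ($y = -2 + \frac{2315727 - -900787}{2} = -2 + \frac{2315727 + 900787}{2} = -2 + \frac{1}{2} \cdot 3216514 = -2 + 1608257 = 1608255$)
$y + f{\left(\sqrt{588 + 302},\frac{990 + 197}{210 - 68} \right)} = 1608255 - \left(6 - 15 \left(\sqrt{588 + 302}\right)^{2}\right) = 1608255 - \left(6 - 15 \left(\sqrt{890}\right)^{2}\right) = 1608255 + \left(-6 + 15 \cdot 890\right) = 1608255 + \left(-6 + 13350\right) = 1608255 + 13344 = 1621599$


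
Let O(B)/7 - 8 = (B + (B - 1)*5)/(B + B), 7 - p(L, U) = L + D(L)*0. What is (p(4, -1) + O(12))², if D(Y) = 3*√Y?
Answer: 3553225/576 ≈ 6168.8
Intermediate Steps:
p(L, U) = 7 - L (p(L, U) = 7 - (L + (3*√L)*0) = 7 - (L + 0) = 7 - L)
O(B) = 56 + 7*(-5 + 6*B)/(2*B) (O(B) = 56 + 7*((B + (B - 1)*5)/(B + B)) = 56 + 7*((B + (-1 + B)*5)/((2*B))) = 56 + 7*((B + (-5 + 5*B))*(1/(2*B))) = 56 + 7*((-5 + 6*B)*(1/(2*B))) = 56 + 7*((-5 + 6*B)/(2*B)) = 56 + 7*(-5 + 6*B)/(2*B))
(p(4, -1) + O(12))² = ((7 - 1*4) + (77 - 35/2/12))² = ((7 - 4) + (77 - 35/2*1/12))² = (3 + (77 - 35/24))² = (3 + 1813/24)² = (1885/24)² = 3553225/576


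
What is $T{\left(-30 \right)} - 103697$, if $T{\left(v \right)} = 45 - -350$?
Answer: $-103302$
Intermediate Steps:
$T{\left(v \right)} = 395$ ($T{\left(v \right)} = 45 + 350 = 395$)
$T{\left(-30 \right)} - 103697 = 395 - 103697 = -103302$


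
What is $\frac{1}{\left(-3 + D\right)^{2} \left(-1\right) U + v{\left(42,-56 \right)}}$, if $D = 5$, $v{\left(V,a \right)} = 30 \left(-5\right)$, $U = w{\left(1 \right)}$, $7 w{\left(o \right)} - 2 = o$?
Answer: $- \frac{7}{1062} \approx -0.0065913$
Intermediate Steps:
$w{\left(o \right)} = \frac{2}{7} + \frac{o}{7}$
$U = \frac{3}{7}$ ($U = \frac{2}{7} + \frac{1}{7} \cdot 1 = \frac{2}{7} + \frac{1}{7} = \frac{3}{7} \approx 0.42857$)
$v{\left(V,a \right)} = -150$
$\frac{1}{\left(-3 + D\right)^{2} \left(-1\right) U + v{\left(42,-56 \right)}} = \frac{1}{\left(-3 + 5\right)^{2} \left(-1\right) \frac{3}{7} - 150} = \frac{1}{2^{2} \left(-1\right) \frac{3}{7} - 150} = \frac{1}{4 \left(-1\right) \frac{3}{7} - 150} = \frac{1}{\left(-4\right) \frac{3}{7} - 150} = \frac{1}{- \frac{12}{7} - 150} = \frac{1}{- \frac{1062}{7}} = - \frac{7}{1062}$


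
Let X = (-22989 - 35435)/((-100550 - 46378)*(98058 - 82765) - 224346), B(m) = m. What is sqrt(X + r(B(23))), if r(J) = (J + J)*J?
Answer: sqrt(5936416982625174430)/74906475 ≈ 32.527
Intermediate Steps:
X = 29212/1123597125 (X = -58424/(-146928*15293 - 224346) = -58424/(-2246969904 - 224346) = -58424/(-2247194250) = -58424*(-1/2247194250) = 29212/1123597125 ≈ 2.5999e-5)
r(J) = 2*J**2 (r(J) = (2*J)*J = 2*J**2)
sqrt(X + r(B(23))) = sqrt(29212/1123597125 + 2*23**2) = sqrt(29212/1123597125 + 2*529) = sqrt(29212/1123597125 + 1058) = sqrt(1188765787462/1123597125) = sqrt(5936416982625174430)/74906475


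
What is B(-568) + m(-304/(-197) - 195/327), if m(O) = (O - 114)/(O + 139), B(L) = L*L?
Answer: 969507857081/3005078 ≈ 3.2262e+5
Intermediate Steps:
B(L) = L**2
m(O) = (-114 + O)/(139 + O)
B(-568) + m(-304/(-197) - 195/327) = (-568)**2 + (-114 + (-304/(-197) - 195/327))/(139 + (-304/(-197) - 195/327)) = 322624 + (-114 + (-304*(-1/197) - 195*1/327))/(139 + (-304*(-1/197) - 195*1/327)) = 322624 + (-114 + (304/197 - 65/109))/(139 + (304/197 - 65/109)) = 322624 + (-114 + 20331/21473)/(139 + 20331/21473) = 322624 - 2427591/21473/(3005078/21473) = 322624 + (21473/3005078)*(-2427591/21473) = 322624 - 2427591/3005078 = 969507857081/3005078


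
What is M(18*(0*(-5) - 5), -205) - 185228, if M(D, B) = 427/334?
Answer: -61865725/334 ≈ -1.8523e+5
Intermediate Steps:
M(D, B) = 427/334 (M(D, B) = 427*(1/334) = 427/334)
M(18*(0*(-5) - 5), -205) - 185228 = 427/334 - 185228 = -61865725/334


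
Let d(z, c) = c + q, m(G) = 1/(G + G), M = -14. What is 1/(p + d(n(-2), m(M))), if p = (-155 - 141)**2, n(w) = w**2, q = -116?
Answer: 28/2449999 ≈ 1.1429e-5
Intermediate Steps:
m(G) = 1/(2*G)
d(z, c) = -116 + c (d(z, c) = c - 116 = -116 + c)
p = 87616 (p = (-296)**2 = 87616)
1/(p + d(n(-2), m(M))) = 1/(87616 + (-116 + (1/2)/(-14))) = 1/(87616 + (-116 + (1/2)*(-1/14))) = 1/(87616 + (-116 - 1/28)) = 1/(87616 - 3249/28) = 1/(2449999/28) = 28/2449999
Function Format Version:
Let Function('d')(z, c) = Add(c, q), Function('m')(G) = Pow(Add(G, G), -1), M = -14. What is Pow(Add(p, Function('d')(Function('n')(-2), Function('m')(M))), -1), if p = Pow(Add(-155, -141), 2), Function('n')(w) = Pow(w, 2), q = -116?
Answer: Rational(28, 2449999) ≈ 1.1429e-5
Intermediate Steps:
Function('m')(G) = Mul(Rational(1, 2), Pow(G, -1)) (Function('m')(G) = Pow(Mul(2, G), -1) = Mul(Rational(1, 2), Pow(G, -1)))
Function('d')(z, c) = Add(-116, c) (Function('d')(z, c) = Add(c, -116) = Add(-116, c))
p = 87616 (p = Pow(-296, 2) = 87616)
Pow(Add(p, Function('d')(Function('n')(-2), Function('m')(M))), -1) = Pow(Add(87616, Add(-116, Mul(Rational(1, 2), Pow(-14, -1)))), -1) = Pow(Add(87616, Add(-116, Mul(Rational(1, 2), Rational(-1, 14)))), -1) = Pow(Add(87616, Add(-116, Rational(-1, 28))), -1) = Pow(Add(87616, Rational(-3249, 28)), -1) = Pow(Rational(2449999, 28), -1) = Rational(28, 2449999)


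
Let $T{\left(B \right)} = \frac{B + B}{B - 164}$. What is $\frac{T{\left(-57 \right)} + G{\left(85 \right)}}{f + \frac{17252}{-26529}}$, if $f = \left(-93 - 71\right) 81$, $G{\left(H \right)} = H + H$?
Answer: $- \frac{249929709}{19471673962} \approx -0.012836$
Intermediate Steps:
$G{\left(H \right)} = 2 H$
$f = -13284$ ($f = \left(-164\right) 81 = -13284$)
$T{\left(B \right)} = \frac{2 B}{-164 + B}$
$\frac{T{\left(-57 \right)} + G{\left(85 \right)}}{f + \frac{17252}{-26529}} = \frac{2 \left(-57\right) \frac{1}{-164 - 57} + 2 \cdot 85}{-13284 + \frac{17252}{-26529}} = \frac{2 \left(-57\right) \frac{1}{-221} + 170}{-13284 + 17252 \left(- \frac{1}{26529}\right)} = \frac{2 \left(-57\right) \left(- \frac{1}{221}\right) + 170}{-13284 - \frac{17252}{26529}} = \frac{\frac{114}{221} + 170}{- \frac{352428488}{26529}} = \frac{37684}{221} \left(- \frac{26529}{352428488}\right) = - \frac{249929709}{19471673962}$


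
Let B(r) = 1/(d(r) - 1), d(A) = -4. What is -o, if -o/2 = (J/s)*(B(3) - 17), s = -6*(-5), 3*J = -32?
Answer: 2752/225 ≈ 12.231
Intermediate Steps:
J = -32/3 (J = (1/3)*(-32) = -32/3 ≈ -10.667)
s = 30
B(r) = -1/5 (B(r) = 1/(-4 - 1) = 1/(-5) = -1/5)
o = -2752/225 (o = -2*(-32/3/30)*(-1/5 - 17) = -2*(-32/3*1/30)*(-86)/5 = -(-32)*(-86)/(45*5) = -2*1376/225 = -2752/225 ≈ -12.231)
-o = -1*(-2752/225) = 2752/225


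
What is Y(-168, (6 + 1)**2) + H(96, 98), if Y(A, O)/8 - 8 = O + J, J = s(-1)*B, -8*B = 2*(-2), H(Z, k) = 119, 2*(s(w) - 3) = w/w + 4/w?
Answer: 581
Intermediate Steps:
s(w) = 7/2 + 2/w (s(w) = 3 + (w/w + 4/w)/2 = 3 + (1 + 4/w)/2 = 3 + (1/2 + 2/w) = 7/2 + 2/w)
B = 1/2 (B = -(-2)/4 = -1/8*(-4) = 1/2 ≈ 0.50000)
J = 3/4 (J = (7/2 + 2/(-1))*(1/2) = (7/2 + 2*(-1))*(1/2) = (7/2 - 2)*(1/2) = (3/2)*(1/2) = 3/4 ≈ 0.75000)
Y(A, O) = 70 + 8*O (Y(A, O) = 64 + 8*(O + 3/4) = 64 + 8*(3/4 + O) = 64 + (6 + 8*O) = 70 + 8*O)
Y(-168, (6 + 1)**2) + H(96, 98) = (70 + 8*(6 + 1)**2) + 119 = (70 + 8*7**2) + 119 = (70 + 8*49) + 119 = (70 + 392) + 119 = 462 + 119 = 581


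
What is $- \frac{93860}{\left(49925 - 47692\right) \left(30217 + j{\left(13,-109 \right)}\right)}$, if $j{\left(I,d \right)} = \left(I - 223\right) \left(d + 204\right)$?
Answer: $- \frac{93860}{22926211} \approx -0.004094$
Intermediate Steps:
$j{\left(I,d \right)} = \left(-223 + I\right) \left(204 + d\right)$
$- \frac{93860}{\left(49925 - 47692\right) \left(30217 + j{\left(13,-109 \right)}\right)} = - \frac{93860}{\left(49925 - 47692\right) \left(30217 + \left(-45492 - -24307 + 204 \cdot 13 + 13 \left(-109\right)\right)\right)} = - \frac{93860}{2233 \left(30217 + \left(-45492 + 24307 + 2652 - 1417\right)\right)} = - \frac{93860}{2233 \left(30217 - 19950\right)} = - \frac{93860}{2233 \cdot 10267} = - \frac{93860}{22926211}$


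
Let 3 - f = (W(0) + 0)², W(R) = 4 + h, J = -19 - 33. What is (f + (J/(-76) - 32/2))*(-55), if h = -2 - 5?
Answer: 22275/19 ≈ 1172.4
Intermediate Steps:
J = -52
h = -7
W(R) = -3 (W(R) = 4 - 7 = -3)
f = -6 (f = 3 - (-3 + 0)² = 3 - 1*(-3)² = 3 - 1*9 = 3 - 9 = -6)
(f + (J/(-76) - 32/2))*(-55) = (-6 + (-52/(-76) - 32/2))*(-55) = (-6 + (-52*(-1/76) - 32*½))*(-55) = (-6 + (13/19 - 16))*(-55) = (-6 - 291/19)*(-55) = -405/19*(-55) = 22275/19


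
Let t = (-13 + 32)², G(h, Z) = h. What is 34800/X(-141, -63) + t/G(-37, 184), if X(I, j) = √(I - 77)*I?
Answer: -361/37 + 5800*I*√218/5123 ≈ -9.7568 + 16.716*I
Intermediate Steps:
X(I, j) = I*√(-77 + I) (X(I, j) = √(-77 + I)*I = I*√(-77 + I))
t = 361 (t = 19² = 361)
34800/X(-141, -63) + t/G(-37, 184) = 34800/((-141*√(-77 - 141))) + 361/(-37) = 34800/((-141*I*√218)) + 361*(-1/37) = 34800/((-141*I*√218)) - 361/37 = 34800*(I*√218/30738) - 361/37 = 5800*I*√218/5123 - 361/37 = -361/37 + 5800*I*√218/5123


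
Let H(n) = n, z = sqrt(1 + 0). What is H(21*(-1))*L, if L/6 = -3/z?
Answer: 378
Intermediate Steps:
z = 1 (z = sqrt(1) = 1)
L = -18 (L = 6*(-3/1) = 6*(-3*1) = 6*(-3) = -18)
H(21*(-1))*L = (21*(-1))*(-18) = -21*(-18) = 378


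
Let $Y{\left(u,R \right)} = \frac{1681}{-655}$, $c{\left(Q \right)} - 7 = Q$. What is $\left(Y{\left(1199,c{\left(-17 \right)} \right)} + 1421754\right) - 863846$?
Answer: $\frac{365428059}{655} \approx 5.5791 \cdot 10^{5}$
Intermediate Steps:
$c{\left(Q \right)} = 7 + Q$
$Y{\left(u,R \right)} = - \frac{1681}{655}$ ($Y{\left(u,R \right)} = 1681 \left(- \frac{1}{655}\right) = - \frac{1681}{655}$)
$\left(Y{\left(1199,c{\left(-17 \right)} \right)} + 1421754\right) - 863846 = \left(- \frac{1681}{655} + 1421754\right) - 863846 = \frac{931247189}{655} + \left(\left(-843311 - 207160\right) + 186625\right) = \frac{931247189}{655} + \left(-1050471 + 186625\right) = \frac{931247189}{655} - 863846 = \frac{365428059}{655}$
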